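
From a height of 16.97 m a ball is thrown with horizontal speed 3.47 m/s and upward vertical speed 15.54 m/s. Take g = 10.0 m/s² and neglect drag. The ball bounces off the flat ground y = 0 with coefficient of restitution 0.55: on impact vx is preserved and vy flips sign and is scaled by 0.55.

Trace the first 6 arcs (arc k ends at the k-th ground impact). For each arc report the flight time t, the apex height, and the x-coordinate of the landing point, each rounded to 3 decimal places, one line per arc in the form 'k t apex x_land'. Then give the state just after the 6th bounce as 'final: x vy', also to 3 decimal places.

Arc 1: start y=16.970, vy=15.540 → t=3.964, apex=29.045, x_land=13.756, impact vy=-24.102
  bounce: vy ← 0.55·24.102 = 13.256
Arc 2: start y=0.000, vy=13.256 → t=2.651, apex=8.786, x_land=22.955, impact vy=-13.256
  bounce: vy ← 0.55·13.256 = 7.291
Arc 3: start y=0.000, vy=7.291 → t=1.458, apex=2.658, x_land=28.015, impact vy=-7.291
  bounce: vy ← 0.55·7.291 = 4.010
Arc 4: start y=0.000, vy=4.010 → t=0.802, apex=0.804, x_land=30.798, impact vy=-4.010
  bounce: vy ← 0.55·4.010 = 2.205
Arc 5: start y=0.000, vy=2.205 → t=0.441, apex=0.243, x_land=32.329, impact vy=-2.205
  bounce: vy ← 0.55·2.205 = 1.213
Arc 6: start y=0.000, vy=1.213 → t=0.243, apex=0.074, x_land=33.170, impact vy=-1.213
  bounce: vy ← 0.55·1.213 = 0.667

1 3.964 29.045 13.756
2 2.651 8.786 22.955
3 1.458 2.658 28.015
4 0.802 0.804 30.798
5 0.441 0.243 32.329
6 0.243 0.074 33.170
final: 33.170 0.667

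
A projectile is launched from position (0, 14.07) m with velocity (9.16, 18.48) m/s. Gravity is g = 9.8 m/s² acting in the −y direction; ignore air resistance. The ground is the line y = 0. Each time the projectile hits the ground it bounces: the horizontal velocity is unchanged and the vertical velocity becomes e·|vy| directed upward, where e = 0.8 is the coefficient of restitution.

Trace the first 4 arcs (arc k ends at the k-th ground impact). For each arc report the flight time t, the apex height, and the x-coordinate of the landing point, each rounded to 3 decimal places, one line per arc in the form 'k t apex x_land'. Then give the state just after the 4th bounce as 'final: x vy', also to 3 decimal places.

Arc 1: start y=14.070, vy=18.480 → t=4.421, apex=31.494, x_land=40.496, impact vy=-24.845
  bounce: vy ← 0.8·24.845 = 19.876
Arc 2: start y=0.000, vy=19.876 → t=4.056, apex=20.156, x_land=77.652, impact vy=-19.876
  bounce: vy ← 0.8·19.876 = 15.901
Arc 3: start y=0.000, vy=15.901 → t=3.245, apex=12.900, x_land=107.377, impact vy=-15.901
  bounce: vy ← 0.8·15.901 = 12.721
Arc 4: start y=0.000, vy=12.721 → t=2.596, apex=8.256, x_land=131.157, impact vy=-12.721
  bounce: vy ← 0.8·12.721 = 10.177

1 4.421 31.494 40.496
2 4.056 20.156 77.652
3 3.245 12.900 107.377
4 2.596 8.256 131.157
final: 131.157 10.177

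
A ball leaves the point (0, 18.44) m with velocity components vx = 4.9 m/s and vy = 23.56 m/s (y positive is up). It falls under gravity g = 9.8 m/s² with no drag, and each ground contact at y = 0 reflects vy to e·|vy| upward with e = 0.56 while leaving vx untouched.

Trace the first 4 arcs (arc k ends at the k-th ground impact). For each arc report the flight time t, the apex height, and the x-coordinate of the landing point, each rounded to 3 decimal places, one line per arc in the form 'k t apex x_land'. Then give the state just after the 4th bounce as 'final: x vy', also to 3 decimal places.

1 5.493 46.760 26.917
2 3.460 14.664 43.870
3 1.938 4.599 53.364
4 1.085 1.442 58.681
final: 58.681 2.977

Arc 1: start y=18.440, vy=23.560 → t=5.493, apex=46.760, x_land=26.917, impact vy=-30.274
  bounce: vy ← 0.56·30.274 = 16.953
Arc 2: start y=0.000, vy=16.953 → t=3.460, apex=14.664, x_land=43.870, impact vy=-16.953
  bounce: vy ← 0.56·16.953 = 9.494
Arc 3: start y=0.000, vy=9.494 → t=1.938, apex=4.599, x_land=53.364, impact vy=-9.494
  bounce: vy ← 0.56·9.494 = 5.317
Arc 4: start y=0.000, vy=5.317 → t=1.085, apex=1.442, x_land=58.681, impact vy=-5.317
  bounce: vy ← 0.56·5.317 = 2.977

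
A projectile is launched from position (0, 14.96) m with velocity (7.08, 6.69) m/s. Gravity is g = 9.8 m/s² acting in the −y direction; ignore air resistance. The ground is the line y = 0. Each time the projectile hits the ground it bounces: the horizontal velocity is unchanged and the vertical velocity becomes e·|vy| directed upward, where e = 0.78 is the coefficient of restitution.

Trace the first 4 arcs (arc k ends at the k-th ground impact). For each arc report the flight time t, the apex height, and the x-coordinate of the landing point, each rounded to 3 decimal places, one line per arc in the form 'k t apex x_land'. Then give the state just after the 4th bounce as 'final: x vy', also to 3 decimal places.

Arc 1: start y=14.960, vy=6.690 → t=2.559, apex=17.243, x_land=18.115, impact vy=-18.384
  bounce: vy ← 0.78·18.384 = 14.340
Arc 2: start y=0.000, vy=14.340 → t=2.926, apex=10.491, x_land=38.834, impact vy=-14.340
  bounce: vy ← 0.78·14.340 = 11.185
Arc 3: start y=0.000, vy=11.185 → t=2.283, apex=6.383, x_land=54.995, impact vy=-11.185
  bounce: vy ← 0.78·11.185 = 8.724
Arc 4: start y=0.000, vy=8.724 → t=1.780, apex=3.883, x_land=67.600, impact vy=-8.724
  bounce: vy ← 0.78·8.724 = 6.805

1 2.559 17.243 18.115
2 2.926 10.491 38.834
3 2.283 6.383 54.995
4 1.780 3.883 67.600
final: 67.600 6.805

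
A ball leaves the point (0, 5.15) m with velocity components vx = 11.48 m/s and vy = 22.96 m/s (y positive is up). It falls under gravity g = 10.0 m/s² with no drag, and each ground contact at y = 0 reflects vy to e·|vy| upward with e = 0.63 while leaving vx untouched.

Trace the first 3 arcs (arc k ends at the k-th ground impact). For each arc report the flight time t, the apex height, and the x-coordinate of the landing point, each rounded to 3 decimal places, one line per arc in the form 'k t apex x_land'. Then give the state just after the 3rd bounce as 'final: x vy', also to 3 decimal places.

Arc 1: start y=5.150, vy=22.960 → t=4.806, apex=31.508, x_land=55.176, impact vy=-25.103
  bounce: vy ← 0.63·25.103 = 15.815
Arc 2: start y=0.000, vy=15.815 → t=3.163, apex=12.506, x_land=91.487, impact vy=-15.815
  bounce: vy ← 0.63·15.815 = 9.963
Arc 3: start y=0.000, vy=9.963 → t=1.993, apex=4.963, x_land=114.363, impact vy=-9.963
  bounce: vy ← 0.63·9.963 = 6.277

1 4.806 31.508 55.176
2 3.163 12.506 91.487
3 1.993 4.963 114.363
final: 114.363 6.277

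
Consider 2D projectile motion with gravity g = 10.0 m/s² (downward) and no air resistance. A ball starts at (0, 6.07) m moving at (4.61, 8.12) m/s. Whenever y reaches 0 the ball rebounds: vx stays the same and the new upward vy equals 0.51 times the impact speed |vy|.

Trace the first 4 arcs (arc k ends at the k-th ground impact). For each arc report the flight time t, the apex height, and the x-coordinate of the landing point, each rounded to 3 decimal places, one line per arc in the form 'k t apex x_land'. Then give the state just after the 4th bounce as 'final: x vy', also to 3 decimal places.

Arc 1: start y=6.070, vy=8.120 → t=2.181, apex=9.367, x_land=10.053, impact vy=-13.687
  bounce: vy ← 0.51·13.687 = 6.980
Arc 2: start y=0.000, vy=6.980 → t=1.396, apex=2.436, x_land=16.489, impact vy=-6.980
  bounce: vy ← 0.51·6.980 = 3.560
Arc 3: start y=0.000, vy=3.560 → t=0.712, apex=0.634, x_land=19.771, impact vy=-3.560
  bounce: vy ← 0.51·3.560 = 1.816
Arc 4: start y=0.000, vy=1.816 → t=0.363, apex=0.165, x_land=21.445, impact vy=-1.816
  bounce: vy ← 0.51·1.816 = 0.926

1 2.181 9.367 10.053
2 1.396 2.436 16.489
3 0.712 0.634 19.771
4 0.363 0.165 21.445
final: 21.445 0.926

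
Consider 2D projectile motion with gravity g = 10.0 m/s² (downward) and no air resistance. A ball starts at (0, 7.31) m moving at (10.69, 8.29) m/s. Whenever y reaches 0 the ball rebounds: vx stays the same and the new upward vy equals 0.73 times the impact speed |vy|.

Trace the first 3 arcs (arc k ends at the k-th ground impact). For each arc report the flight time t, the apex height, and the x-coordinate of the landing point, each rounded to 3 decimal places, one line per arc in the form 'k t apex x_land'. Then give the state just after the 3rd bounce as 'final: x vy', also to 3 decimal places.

1 2.295 10.746 24.534
2 2.140 5.727 47.415
3 1.562 3.052 64.118
final: 64.118 5.703

Arc 1: start y=7.310, vy=8.290 → t=2.295, apex=10.746, x_land=24.534, impact vy=-14.660
  bounce: vy ← 0.73·14.660 = 10.702
Arc 2: start y=0.000, vy=10.702 → t=2.140, apex=5.727, x_land=47.415, impact vy=-10.702
  bounce: vy ← 0.73·10.702 = 7.812
Arc 3: start y=0.000, vy=7.812 → t=1.562, apex=3.052, x_land=64.118, impact vy=-7.812
  bounce: vy ← 0.73·7.812 = 5.703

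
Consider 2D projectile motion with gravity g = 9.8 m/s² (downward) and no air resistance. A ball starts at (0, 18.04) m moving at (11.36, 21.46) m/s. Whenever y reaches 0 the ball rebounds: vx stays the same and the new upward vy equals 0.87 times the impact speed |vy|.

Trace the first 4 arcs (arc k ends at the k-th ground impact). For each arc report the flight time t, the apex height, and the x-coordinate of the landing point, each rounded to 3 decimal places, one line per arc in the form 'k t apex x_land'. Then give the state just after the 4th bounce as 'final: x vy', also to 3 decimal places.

1 5.101 41.537 57.951
2 5.066 31.439 115.501
3 4.407 23.796 165.569
4 3.834 18.011 209.129
final: 209.129 16.346

Arc 1: start y=18.040, vy=21.460 → t=5.101, apex=41.537, x_land=57.951, impact vy=-28.533
  bounce: vy ← 0.87·28.533 = 24.823
Arc 2: start y=0.000, vy=24.823 → t=5.066, apex=31.439, x_land=115.501, impact vy=-24.823
  bounce: vy ← 0.87·24.823 = 21.596
Arc 3: start y=0.000, vy=21.596 → t=4.407, apex=23.796, x_land=165.569, impact vy=-21.596
  bounce: vy ← 0.87·21.596 = 18.789
Arc 4: start y=0.000, vy=18.789 → t=3.834, apex=18.011, x_land=209.129, impact vy=-18.789
  bounce: vy ← 0.87·18.789 = 16.346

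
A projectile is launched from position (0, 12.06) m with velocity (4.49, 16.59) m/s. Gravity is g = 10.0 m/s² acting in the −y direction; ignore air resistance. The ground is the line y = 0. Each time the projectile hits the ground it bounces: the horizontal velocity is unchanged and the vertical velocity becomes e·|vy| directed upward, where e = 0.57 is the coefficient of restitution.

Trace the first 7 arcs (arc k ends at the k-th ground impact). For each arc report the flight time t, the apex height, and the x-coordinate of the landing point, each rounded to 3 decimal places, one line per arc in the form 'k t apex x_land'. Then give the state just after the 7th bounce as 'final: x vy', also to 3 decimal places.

1 3.932 25.821 17.652
2 2.591 8.389 29.285
3 1.477 2.726 35.915
4 0.842 0.886 39.694
5 0.480 0.288 41.848
6 0.273 0.093 43.076
7 0.156 0.030 43.776
final: 43.776 0.444

Arc 1: start y=12.060, vy=16.590 → t=3.932, apex=25.821, x_land=17.652, impact vy=-22.725
  bounce: vy ← 0.57·22.725 = 12.953
Arc 2: start y=0.000, vy=12.953 → t=2.591, apex=8.389, x_land=29.285, impact vy=-12.953
  bounce: vy ← 0.57·12.953 = 7.383
Arc 3: start y=0.000, vy=7.383 → t=1.477, apex=2.726, x_land=35.915, impact vy=-7.383
  bounce: vy ← 0.57·7.383 = 4.209
Arc 4: start y=0.000, vy=4.209 → t=0.842, apex=0.886, x_land=39.694, impact vy=-4.209
  bounce: vy ← 0.57·4.209 = 2.399
Arc 5: start y=0.000, vy=2.399 → t=0.480, apex=0.288, x_land=41.848, impact vy=-2.399
  bounce: vy ← 0.57·2.399 = 1.367
Arc 6: start y=0.000, vy=1.367 → t=0.273, apex=0.093, x_land=43.076, impact vy=-1.367
  bounce: vy ← 0.57·1.367 = 0.779
Arc 7: start y=0.000, vy=0.779 → t=0.156, apex=0.030, x_land=43.776, impact vy=-0.779
  bounce: vy ← 0.57·0.779 = 0.444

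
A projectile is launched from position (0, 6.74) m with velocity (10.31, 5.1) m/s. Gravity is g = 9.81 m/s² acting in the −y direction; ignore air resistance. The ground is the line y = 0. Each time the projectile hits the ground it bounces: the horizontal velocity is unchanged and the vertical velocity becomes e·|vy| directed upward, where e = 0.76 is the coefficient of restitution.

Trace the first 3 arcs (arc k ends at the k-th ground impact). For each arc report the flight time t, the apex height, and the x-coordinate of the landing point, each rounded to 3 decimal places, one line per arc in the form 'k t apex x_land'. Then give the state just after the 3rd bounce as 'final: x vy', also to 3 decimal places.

1 1.802 8.066 18.581
2 1.949 4.659 38.677
3 1.481 2.691 53.949
final: 53.949 5.522

Arc 1: start y=6.740, vy=5.100 → t=1.802, apex=8.066, x_land=18.581, impact vy=-12.580
  bounce: vy ← 0.76·12.580 = 9.561
Arc 2: start y=0.000, vy=9.561 → t=1.949, apex=4.659, x_land=38.677, impact vy=-9.561
  bounce: vy ← 0.76·9.561 = 7.266
Arc 3: start y=0.000, vy=7.266 → t=1.481, apex=2.691, x_land=53.949, impact vy=-7.266
  bounce: vy ← 0.76·7.266 = 5.522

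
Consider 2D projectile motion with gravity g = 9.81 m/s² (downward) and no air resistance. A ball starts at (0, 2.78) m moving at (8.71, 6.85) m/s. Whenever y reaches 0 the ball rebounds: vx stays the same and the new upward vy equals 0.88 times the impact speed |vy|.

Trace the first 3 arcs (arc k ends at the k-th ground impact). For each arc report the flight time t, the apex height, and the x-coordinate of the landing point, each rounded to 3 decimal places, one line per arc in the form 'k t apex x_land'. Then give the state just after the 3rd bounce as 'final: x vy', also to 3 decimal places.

Arc 1: start y=2.780, vy=6.850 → t=1.725, apex=5.172, x_land=15.025, impact vy=-10.073
  bounce: vy ← 0.88·10.073 = 8.864
Arc 2: start y=0.000, vy=8.864 → t=1.807, apex=4.005, x_land=30.766, impact vy=-8.864
  bounce: vy ← 0.88·8.864 = 7.801
Arc 3: start y=0.000, vy=7.801 → t=1.590, apex=3.101, x_land=44.618, impact vy=-7.801
  bounce: vy ← 0.88·7.801 = 6.864

1 1.725 5.172 15.025
2 1.807 4.005 30.766
3 1.590 3.101 44.618
final: 44.618 6.864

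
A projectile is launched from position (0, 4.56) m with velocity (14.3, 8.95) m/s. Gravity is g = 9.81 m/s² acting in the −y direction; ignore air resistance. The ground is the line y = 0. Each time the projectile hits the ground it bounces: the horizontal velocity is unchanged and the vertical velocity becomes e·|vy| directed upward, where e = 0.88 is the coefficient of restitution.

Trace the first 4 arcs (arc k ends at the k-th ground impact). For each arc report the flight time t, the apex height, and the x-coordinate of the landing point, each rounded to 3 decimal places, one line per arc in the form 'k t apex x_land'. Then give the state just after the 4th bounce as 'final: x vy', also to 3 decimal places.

1 2.240 8.643 32.028
2 2.336 6.693 65.437
3 2.056 5.183 94.836
4 1.809 4.014 120.707
final: 120.707 7.809

Arc 1: start y=4.560, vy=8.950 → t=2.240, apex=8.643, x_land=32.028, impact vy=-13.022
  bounce: vy ← 0.88·13.022 = 11.459
Arc 2: start y=0.000, vy=11.459 → t=2.336, apex=6.693, x_land=65.437, impact vy=-11.459
  bounce: vy ← 0.88·11.459 = 10.084
Arc 3: start y=0.000, vy=10.084 → t=2.056, apex=5.183, x_land=94.836, impact vy=-10.084
  bounce: vy ← 0.88·10.084 = 8.874
Arc 4: start y=0.000, vy=8.874 → t=1.809, apex=4.014, x_land=120.707, impact vy=-8.874
  bounce: vy ← 0.88·8.874 = 7.809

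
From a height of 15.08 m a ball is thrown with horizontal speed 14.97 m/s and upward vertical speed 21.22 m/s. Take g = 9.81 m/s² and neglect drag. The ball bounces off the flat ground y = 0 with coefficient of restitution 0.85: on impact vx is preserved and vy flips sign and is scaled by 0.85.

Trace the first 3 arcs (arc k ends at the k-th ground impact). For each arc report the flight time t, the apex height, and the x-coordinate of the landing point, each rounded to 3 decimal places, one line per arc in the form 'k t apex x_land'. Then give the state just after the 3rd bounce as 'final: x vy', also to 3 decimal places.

Arc 1: start y=15.080, vy=21.220 → t=4.948, apex=38.030, x_land=74.065, impact vy=-27.316
  bounce: vy ← 0.85·27.316 = 23.219
Arc 2: start y=0.000, vy=23.219 → t=4.734, apex=27.477, x_land=144.928, impact vy=-23.219
  bounce: vy ← 0.85·23.219 = 19.736
Arc 3: start y=0.000, vy=19.736 → t=4.024, apex=19.852, x_land=205.161, impact vy=-19.736
  bounce: vy ← 0.85·19.736 = 16.775

1 4.948 38.030 74.065
2 4.734 27.477 144.928
3 4.024 19.852 205.161
final: 205.161 16.775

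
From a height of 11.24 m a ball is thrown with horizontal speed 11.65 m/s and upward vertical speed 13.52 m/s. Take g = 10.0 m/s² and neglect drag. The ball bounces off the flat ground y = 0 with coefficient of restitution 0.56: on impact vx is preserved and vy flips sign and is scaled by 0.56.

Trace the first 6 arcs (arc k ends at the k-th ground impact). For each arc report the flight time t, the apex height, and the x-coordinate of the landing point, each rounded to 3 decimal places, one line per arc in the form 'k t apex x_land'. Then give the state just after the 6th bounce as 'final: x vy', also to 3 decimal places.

Arc 1: start y=11.240, vy=13.520 → t=3.371, apex=20.380, x_land=39.271, impact vy=-20.189
  bounce: vy ← 0.56·20.189 = 11.306
Arc 2: start y=0.000, vy=11.306 → t=2.261, apex=6.391, x_land=65.613, impact vy=-11.306
  bounce: vy ← 0.56·11.306 = 6.331
Arc 3: start y=0.000, vy=6.331 → t=1.266, apex=2.004, x_land=80.365, impact vy=-6.331
  bounce: vy ← 0.56·6.331 = 3.545
Arc 4: start y=0.000, vy=3.545 → t=0.709, apex=0.629, x_land=88.626, impact vy=-3.545
  bounce: vy ← 0.56·3.545 = 1.985
Arc 5: start y=0.000, vy=1.985 → t=0.397, apex=0.197, x_land=93.252, impact vy=-1.985
  bounce: vy ← 0.56·1.985 = 1.112
Arc 6: start y=0.000, vy=1.112 → t=0.222, apex=0.062, x_land=95.843, impact vy=-1.112
  bounce: vy ← 0.56·1.112 = 0.623

1 3.371 20.380 39.271
2 2.261 6.391 65.613
3 1.266 2.004 80.365
4 0.709 0.629 88.626
5 0.397 0.197 93.252
6 0.222 0.062 95.843
final: 95.843 0.623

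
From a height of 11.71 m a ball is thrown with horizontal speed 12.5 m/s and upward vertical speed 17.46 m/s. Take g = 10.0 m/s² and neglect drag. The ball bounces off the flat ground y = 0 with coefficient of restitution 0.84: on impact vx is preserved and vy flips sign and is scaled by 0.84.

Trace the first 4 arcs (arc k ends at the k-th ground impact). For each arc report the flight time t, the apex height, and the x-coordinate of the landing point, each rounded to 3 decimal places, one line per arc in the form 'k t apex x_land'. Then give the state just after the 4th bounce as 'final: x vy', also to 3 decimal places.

1 4.068 26.953 50.847
2 3.901 19.018 99.604
3 3.276 13.419 140.559
4 2.752 9.468 174.962
final: 174.962 11.559

Arc 1: start y=11.710, vy=17.460 → t=4.068, apex=26.953, x_land=50.847, impact vy=-23.217
  bounce: vy ← 0.84·23.217 = 19.503
Arc 2: start y=0.000, vy=19.503 → t=3.901, apex=19.018, x_land=99.604, impact vy=-19.503
  bounce: vy ← 0.84·19.503 = 16.382
Arc 3: start y=0.000, vy=16.382 → t=3.276, apex=13.419, x_land=140.559, impact vy=-16.382
  bounce: vy ← 0.84·16.382 = 13.761
Arc 4: start y=0.000, vy=13.761 → t=2.752, apex=9.468, x_land=174.962, impact vy=-13.761
  bounce: vy ← 0.84·13.761 = 11.559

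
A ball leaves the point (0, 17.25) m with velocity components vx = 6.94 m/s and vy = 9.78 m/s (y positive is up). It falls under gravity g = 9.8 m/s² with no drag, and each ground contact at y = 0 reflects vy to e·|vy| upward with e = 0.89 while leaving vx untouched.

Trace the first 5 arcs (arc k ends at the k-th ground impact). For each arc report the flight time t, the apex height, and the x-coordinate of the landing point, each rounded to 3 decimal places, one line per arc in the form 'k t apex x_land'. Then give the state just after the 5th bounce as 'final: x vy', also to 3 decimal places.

Arc 1: start y=17.250, vy=9.780 → t=3.123, apex=22.130, x_land=21.674, impact vy=-20.827
  bounce: vy ← 0.89·20.827 = 18.536
Arc 2: start y=0.000, vy=18.536 → t=3.783, apex=17.529, x_land=47.927, impact vy=-18.536
  bounce: vy ← 0.89·18.536 = 16.497
Arc 3: start y=0.000, vy=16.497 → t=3.367, apex=13.885, x_land=71.292, impact vy=-16.497
  bounce: vy ← 0.89·16.497 = 14.682
Arc 4: start y=0.000, vy=14.682 → t=2.996, apex=10.998, x_land=92.087, impact vy=-14.682
  bounce: vy ← 0.89·14.682 = 13.067
Arc 5: start y=0.000, vy=13.067 → t=2.667, apex=8.712, x_land=110.594, impact vy=-13.067
  bounce: vy ← 0.89·13.067 = 11.630

1 3.123 22.130 21.674
2 3.783 17.529 47.927
3 3.367 13.885 71.292
4 2.996 10.998 92.087
5 2.667 8.712 110.594
final: 110.594 11.630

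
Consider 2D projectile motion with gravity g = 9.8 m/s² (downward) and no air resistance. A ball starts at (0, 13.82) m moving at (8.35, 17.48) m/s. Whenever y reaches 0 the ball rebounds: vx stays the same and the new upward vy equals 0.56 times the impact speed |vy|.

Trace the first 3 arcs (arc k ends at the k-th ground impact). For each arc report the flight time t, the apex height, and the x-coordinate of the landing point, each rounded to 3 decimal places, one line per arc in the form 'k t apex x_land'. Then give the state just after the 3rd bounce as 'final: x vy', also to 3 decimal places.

1 4.234 29.409 35.350
2 2.744 9.223 58.261
3 1.537 2.892 71.092
final: 71.092 4.216

Arc 1: start y=13.820, vy=17.480 → t=4.234, apex=29.409, x_land=35.350, impact vy=-24.009
  bounce: vy ← 0.56·24.009 = 13.445
Arc 2: start y=0.000, vy=13.445 → t=2.744, apex=9.223, x_land=58.261, impact vy=-13.445
  bounce: vy ← 0.56·13.445 = 7.529
Arc 3: start y=0.000, vy=7.529 → t=1.537, apex=2.892, x_land=71.092, impact vy=-7.529
  bounce: vy ← 0.56·7.529 = 4.216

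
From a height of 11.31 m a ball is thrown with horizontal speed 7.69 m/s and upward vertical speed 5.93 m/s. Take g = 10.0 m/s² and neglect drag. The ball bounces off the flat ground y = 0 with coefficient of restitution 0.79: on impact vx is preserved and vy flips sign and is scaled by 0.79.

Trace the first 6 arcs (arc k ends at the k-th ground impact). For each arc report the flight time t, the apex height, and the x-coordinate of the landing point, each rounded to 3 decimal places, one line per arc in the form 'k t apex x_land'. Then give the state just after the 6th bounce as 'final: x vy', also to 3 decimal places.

Arc 1: start y=11.310, vy=5.930 → t=2.210, apex=13.068, x_land=16.992, impact vy=-16.167
  bounce: vy ← 0.79·16.167 = 12.772
Arc 2: start y=0.000, vy=12.772 → t=2.554, apex=8.156, x_land=36.635, impact vy=-12.772
  bounce: vy ← 0.79·12.772 = 10.090
Arc 3: start y=0.000, vy=10.090 → t=2.018, apex=5.090, x_land=52.153, impact vy=-10.090
  bounce: vy ← 0.79·10.090 = 7.971
Arc 4: start y=0.000, vy=7.971 → t=1.594, apex=3.177, x_land=64.413, impact vy=-7.971
  bounce: vy ← 0.79·7.971 = 6.297
Arc 5: start y=0.000, vy=6.297 → t=1.259, apex=1.983, x_land=74.097, impact vy=-6.297
  bounce: vy ← 0.79·6.297 = 4.975
Arc 6: start y=0.000, vy=4.975 → t=0.995, apex=1.237, x_land=81.748, impact vy=-4.975
  bounce: vy ← 0.79·4.975 = 3.930

1 2.210 13.068 16.992
2 2.554 8.156 36.635
3 2.018 5.090 52.153
4 1.594 3.177 64.413
5 1.259 1.983 74.097
6 0.995 1.237 81.748
final: 81.748 3.930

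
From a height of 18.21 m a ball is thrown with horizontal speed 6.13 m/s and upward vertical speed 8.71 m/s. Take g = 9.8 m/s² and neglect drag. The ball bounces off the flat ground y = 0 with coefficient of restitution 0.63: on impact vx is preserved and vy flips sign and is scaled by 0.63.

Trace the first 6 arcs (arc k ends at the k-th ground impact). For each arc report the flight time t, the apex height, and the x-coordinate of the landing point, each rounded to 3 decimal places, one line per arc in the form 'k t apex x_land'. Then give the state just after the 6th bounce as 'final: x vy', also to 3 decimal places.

1 3.012 22.081 18.461
2 2.675 8.764 34.857
3 1.685 3.478 45.186
4 1.062 1.381 51.694
5 0.669 0.548 55.794
6 0.421 0.217 58.377
final: 58.377 1.301

Arc 1: start y=18.210, vy=8.710 → t=3.012, apex=22.081, x_land=18.461, impact vy=-20.803
  bounce: vy ← 0.63·20.803 = 13.106
Arc 2: start y=0.000, vy=13.106 → t=2.675, apex=8.764, x_land=34.857, impact vy=-13.106
  bounce: vy ← 0.63·13.106 = 8.257
Arc 3: start y=0.000, vy=8.257 → t=1.685, apex=3.478, x_land=45.186, impact vy=-8.257
  bounce: vy ← 0.63·8.257 = 5.202
Arc 4: start y=0.000, vy=5.202 → t=1.062, apex=1.381, x_land=51.694, impact vy=-5.202
  bounce: vy ← 0.63·5.202 = 3.277
Arc 5: start y=0.000, vy=3.277 → t=0.669, apex=0.548, x_land=55.794, impact vy=-3.277
  bounce: vy ← 0.63·3.277 = 2.065
Arc 6: start y=0.000, vy=2.065 → t=0.421, apex=0.217, x_land=58.377, impact vy=-2.065
  bounce: vy ← 0.63·2.065 = 1.301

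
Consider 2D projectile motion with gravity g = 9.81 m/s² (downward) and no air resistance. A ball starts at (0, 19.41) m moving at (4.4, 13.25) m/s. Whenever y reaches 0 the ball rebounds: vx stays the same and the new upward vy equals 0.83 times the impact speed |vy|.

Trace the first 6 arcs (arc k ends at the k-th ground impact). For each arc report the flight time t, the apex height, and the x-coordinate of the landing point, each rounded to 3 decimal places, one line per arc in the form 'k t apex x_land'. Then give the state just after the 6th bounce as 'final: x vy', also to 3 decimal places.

1 3.755 28.358 16.523
2 3.991 19.536 34.085
3 3.313 13.458 48.661
4 2.750 9.271 60.760
5 2.282 6.387 70.802
6 1.894 4.400 79.137
final: 79.137 7.712

Arc 1: start y=19.410, vy=13.250 → t=3.755, apex=28.358, x_land=16.523, impact vy=-23.588
  bounce: vy ← 0.83·23.588 = 19.578
Arc 2: start y=0.000, vy=19.578 → t=3.991, apex=19.536, x_land=34.085, impact vy=-19.578
  bounce: vy ← 0.83·19.578 = 16.250
Arc 3: start y=0.000, vy=16.250 → t=3.313, apex=13.458, x_land=48.661, impact vy=-16.250
  bounce: vy ← 0.83·16.250 = 13.487
Arc 4: start y=0.000, vy=13.487 → t=2.750, apex=9.271, x_land=60.760, impact vy=-13.487
  bounce: vy ← 0.83·13.487 = 11.194
Arc 5: start y=0.000, vy=11.194 → t=2.282, apex=6.387, x_land=70.802, impact vy=-11.194
  bounce: vy ← 0.83·11.194 = 9.291
Arc 6: start y=0.000, vy=9.291 → t=1.894, apex=4.400, x_land=79.137, impact vy=-9.291
  bounce: vy ← 0.83·9.291 = 7.712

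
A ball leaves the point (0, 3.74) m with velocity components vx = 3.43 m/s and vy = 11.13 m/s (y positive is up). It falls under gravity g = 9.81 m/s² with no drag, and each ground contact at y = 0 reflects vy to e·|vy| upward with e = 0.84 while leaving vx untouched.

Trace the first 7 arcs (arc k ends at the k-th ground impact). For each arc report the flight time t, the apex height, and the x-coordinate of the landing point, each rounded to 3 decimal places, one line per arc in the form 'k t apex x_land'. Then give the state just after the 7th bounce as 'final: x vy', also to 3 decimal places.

1 2.566 10.054 8.802
2 2.405 7.094 17.052
3 2.020 5.006 23.982
4 1.697 3.532 29.803
5 1.426 2.492 34.693
6 1.197 1.758 38.800
7 1.006 1.241 42.251
final: 42.251 4.144

Arc 1: start y=3.740, vy=11.130 → t=2.566, apex=10.054, x_land=8.802, impact vy=-14.045
  bounce: vy ← 0.84·14.045 = 11.798
Arc 2: start y=0.000, vy=11.798 → t=2.405, apex=7.094, x_land=17.052, impact vy=-11.798
  bounce: vy ← 0.84·11.798 = 9.910
Arc 3: start y=0.000, vy=9.910 → t=2.020, apex=5.006, x_land=23.982, impact vy=-9.910
  bounce: vy ← 0.84·9.910 = 8.324
Arc 4: start y=0.000, vy=8.324 → t=1.697, apex=3.532, x_land=29.803, impact vy=-8.324
  bounce: vy ← 0.84·8.324 = 6.992
Arc 5: start y=0.000, vy=6.992 → t=1.426, apex=2.492, x_land=34.693, impact vy=-6.992
  bounce: vy ← 0.84·6.992 = 5.874
Arc 6: start y=0.000, vy=5.874 → t=1.197, apex=1.758, x_land=38.800, impact vy=-5.874
  bounce: vy ← 0.84·5.874 = 4.934
Arc 7: start y=0.000, vy=4.934 → t=1.006, apex=1.241, x_land=42.251, impact vy=-4.934
  bounce: vy ← 0.84·4.934 = 4.144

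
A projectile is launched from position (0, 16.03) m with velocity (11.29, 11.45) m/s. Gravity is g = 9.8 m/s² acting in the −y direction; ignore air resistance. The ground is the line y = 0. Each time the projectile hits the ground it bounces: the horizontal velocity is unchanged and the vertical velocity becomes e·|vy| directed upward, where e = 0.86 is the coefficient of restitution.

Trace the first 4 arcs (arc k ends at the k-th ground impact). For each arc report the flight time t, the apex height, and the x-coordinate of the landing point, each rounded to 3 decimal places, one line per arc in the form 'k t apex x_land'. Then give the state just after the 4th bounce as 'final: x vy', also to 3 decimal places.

1 3.322 22.719 37.501
2 3.704 16.803 79.315
3 3.185 12.427 115.275
4 2.739 9.191 146.200
final: 146.200 11.543

Arc 1: start y=16.030, vy=11.450 → t=3.322, apex=22.719, x_land=37.501, impact vy=-21.102
  bounce: vy ← 0.86·21.102 = 18.148
Arc 2: start y=0.000, vy=18.148 → t=3.704, apex=16.803, x_land=79.315, impact vy=-18.148
  bounce: vy ← 0.86·18.148 = 15.607
Arc 3: start y=0.000, vy=15.607 → t=3.185, apex=12.427, x_land=115.275, impact vy=-15.607
  bounce: vy ← 0.86·15.607 = 13.422
Arc 4: start y=0.000, vy=13.422 → t=2.739, apex=9.191, x_land=146.200, impact vy=-13.422
  bounce: vy ← 0.86·13.422 = 11.543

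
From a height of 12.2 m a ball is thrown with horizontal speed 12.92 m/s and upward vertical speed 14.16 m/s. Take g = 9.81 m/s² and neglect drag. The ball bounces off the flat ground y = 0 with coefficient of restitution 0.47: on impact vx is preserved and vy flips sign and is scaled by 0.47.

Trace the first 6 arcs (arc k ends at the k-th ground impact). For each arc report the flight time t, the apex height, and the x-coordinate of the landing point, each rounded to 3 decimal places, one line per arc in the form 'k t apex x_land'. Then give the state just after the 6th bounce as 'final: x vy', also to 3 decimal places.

Arc 1: start y=12.200, vy=14.160 → t=3.581, apex=22.419, x_land=46.271, impact vy=-20.973
  bounce: vy ← 0.47·20.973 = 9.857
Arc 2: start y=0.000, vy=9.857 → t=2.010, apex=4.952, x_land=72.236, impact vy=-9.857
  bounce: vy ← 0.47·9.857 = 4.633
Arc 3: start y=0.000, vy=4.633 → t=0.945, apex=1.094, x_land=84.439, impact vy=-4.633
  bounce: vy ← 0.47·4.633 = 2.177
Arc 4: start y=0.000, vy=2.177 → t=0.444, apex=0.242, x_land=90.175, impact vy=-2.177
  bounce: vy ← 0.47·2.177 = 1.023
Arc 5: start y=0.000, vy=1.023 → t=0.209, apex=0.053, x_land=92.871, impact vy=-1.023
  bounce: vy ← 0.47·1.023 = 0.481
Arc 6: start y=0.000, vy=0.481 → t=0.098, apex=0.012, x_land=94.138, impact vy=-0.481
  bounce: vy ← 0.47·0.481 = 0.226

1 3.581 22.419 46.271
2 2.010 4.952 72.236
3 0.945 1.094 84.439
4 0.444 0.242 90.175
5 0.209 0.053 92.871
6 0.098 0.012 94.138
final: 94.138 0.226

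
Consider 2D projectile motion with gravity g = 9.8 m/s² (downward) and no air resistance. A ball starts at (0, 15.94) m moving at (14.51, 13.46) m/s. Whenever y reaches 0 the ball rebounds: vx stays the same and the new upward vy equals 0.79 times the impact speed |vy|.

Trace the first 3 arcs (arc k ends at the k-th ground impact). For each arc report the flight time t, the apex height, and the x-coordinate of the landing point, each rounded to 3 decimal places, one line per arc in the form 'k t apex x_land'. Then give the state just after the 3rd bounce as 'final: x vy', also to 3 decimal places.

1 3.641 25.183 52.824
2 3.582 15.717 104.798
3 2.830 9.809 145.857
final: 145.857 10.954

Arc 1: start y=15.940, vy=13.460 → t=3.641, apex=25.183, x_land=52.824, impact vy=-22.217
  bounce: vy ← 0.79·22.217 = 17.551
Arc 2: start y=0.000, vy=17.551 → t=3.582, apex=15.717, x_land=104.798, impact vy=-17.551
  bounce: vy ← 0.79·17.551 = 13.866
Arc 3: start y=0.000, vy=13.866 → t=2.830, apex=9.809, x_land=145.857, impact vy=-13.866
  bounce: vy ← 0.79·13.866 = 10.954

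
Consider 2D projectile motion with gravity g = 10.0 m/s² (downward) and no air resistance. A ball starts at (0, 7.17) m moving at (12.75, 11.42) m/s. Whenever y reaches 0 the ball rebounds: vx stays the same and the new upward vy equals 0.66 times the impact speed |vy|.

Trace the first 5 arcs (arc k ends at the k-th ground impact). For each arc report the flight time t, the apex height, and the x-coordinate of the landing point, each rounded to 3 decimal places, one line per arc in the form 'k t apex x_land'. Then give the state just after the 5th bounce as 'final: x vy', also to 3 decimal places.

Arc 1: start y=7.170, vy=11.420 → t=2.797, apex=13.691, x_land=35.658, impact vy=-16.547
  bounce: vy ← 0.66·16.547 = 10.921
Arc 2: start y=0.000, vy=10.921 → t=2.184, apex=5.964, x_land=63.508, impact vy=-10.921
  bounce: vy ← 0.66·10.921 = 7.208
Arc 3: start y=0.000, vy=7.208 → t=1.442, apex=2.598, x_land=81.888, impact vy=-7.208
  bounce: vy ← 0.66·7.208 = 4.757
Arc 4: start y=0.000, vy=4.757 → t=0.951, apex=1.132, x_land=94.019, impact vy=-4.757
  bounce: vy ← 0.66·4.757 = 3.140
Arc 5: start y=0.000, vy=3.140 → t=0.628, apex=0.493, x_land=102.026, impact vy=-3.140
  bounce: vy ← 0.66·3.140 = 2.072

1 2.797 13.691 35.658
2 2.184 5.964 63.508
3 1.442 2.598 81.888
4 0.951 1.132 94.019
5 0.628 0.493 102.026
final: 102.026 2.072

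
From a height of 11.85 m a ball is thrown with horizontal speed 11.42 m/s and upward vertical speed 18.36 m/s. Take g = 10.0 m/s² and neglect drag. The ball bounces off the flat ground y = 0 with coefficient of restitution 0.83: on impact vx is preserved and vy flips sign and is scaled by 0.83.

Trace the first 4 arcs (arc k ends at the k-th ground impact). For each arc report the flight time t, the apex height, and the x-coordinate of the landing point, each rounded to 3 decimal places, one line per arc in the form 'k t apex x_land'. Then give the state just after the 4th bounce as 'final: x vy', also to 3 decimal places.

Arc 1: start y=11.850, vy=18.360 → t=4.232, apex=28.704, x_land=48.330, impact vy=-23.960
  bounce: vy ← 0.83·23.960 = 19.887
Arc 2: start y=0.000, vy=19.887 → t=3.977, apex=19.775, x_land=93.751, impact vy=-19.887
  bounce: vy ← 0.83·19.887 = 16.506
Arc 3: start y=0.000, vy=16.506 → t=3.301, apex=13.623, x_land=131.451, impact vy=-16.506
  bounce: vy ← 0.83·16.506 = 13.700
Arc 4: start y=0.000, vy=13.700 → t=2.740, apex=9.385, x_land=162.743, impact vy=-13.700
  bounce: vy ← 0.83·13.700 = 11.371

1 4.232 28.704 48.330
2 3.977 19.775 93.751
3 3.301 13.623 131.451
4 2.740 9.385 162.743
final: 162.743 11.371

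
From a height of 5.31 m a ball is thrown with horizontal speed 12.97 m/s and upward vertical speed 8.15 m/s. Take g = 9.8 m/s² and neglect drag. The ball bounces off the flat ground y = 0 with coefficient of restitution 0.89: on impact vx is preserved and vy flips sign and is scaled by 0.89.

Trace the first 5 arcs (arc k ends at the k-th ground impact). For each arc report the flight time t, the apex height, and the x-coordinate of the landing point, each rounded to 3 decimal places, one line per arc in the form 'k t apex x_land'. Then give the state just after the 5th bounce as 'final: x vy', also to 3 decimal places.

1 2.164 8.699 28.067
2 2.372 6.890 58.828
3 2.111 5.458 86.205
4 1.879 4.323 110.570
5 1.672 3.424 132.256
final: 132.256 7.291

Arc 1: start y=5.310, vy=8.150 → t=2.164, apex=8.699, x_land=28.067, impact vy=-13.058
  bounce: vy ← 0.89·13.058 = 11.621
Arc 2: start y=0.000, vy=11.621 → t=2.372, apex=6.890, x_land=58.828, impact vy=-11.621
  bounce: vy ← 0.89·11.621 = 10.343
Arc 3: start y=0.000, vy=10.343 → t=2.111, apex=5.458, x_land=86.205, impact vy=-10.343
  bounce: vy ← 0.89·10.343 = 9.205
Arc 4: start y=0.000, vy=9.205 → t=1.879, apex=4.323, x_land=110.570, impact vy=-9.205
  bounce: vy ← 0.89·9.205 = 8.193
Arc 5: start y=0.000, vy=8.193 → t=1.672, apex=3.424, x_land=132.256, impact vy=-8.193
  bounce: vy ← 0.89·8.193 = 7.291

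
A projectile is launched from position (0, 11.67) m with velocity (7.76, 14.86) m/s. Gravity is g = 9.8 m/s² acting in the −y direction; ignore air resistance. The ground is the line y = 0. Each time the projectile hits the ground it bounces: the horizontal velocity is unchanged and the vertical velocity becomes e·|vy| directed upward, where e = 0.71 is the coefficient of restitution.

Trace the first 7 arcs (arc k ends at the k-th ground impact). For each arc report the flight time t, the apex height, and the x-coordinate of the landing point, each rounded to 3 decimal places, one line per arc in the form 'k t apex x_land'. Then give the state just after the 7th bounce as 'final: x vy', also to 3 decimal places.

Arc 1: start y=11.670, vy=14.860 → t=3.680, apex=22.936, x_land=28.556, impact vy=-21.203
  bounce: vy ← 0.71·21.203 = 15.054
Arc 2: start y=0.000, vy=15.054 → t=3.072, apex=11.562, x_land=52.396, impact vy=-15.054
  bounce: vy ← 0.71·15.054 = 10.688
Arc 3: start y=0.000, vy=10.688 → t=2.181, apex=5.829, x_land=69.323, impact vy=-10.688
  bounce: vy ← 0.71·10.688 = 7.589
Arc 4: start y=0.000, vy=7.589 → t=1.549, apex=2.938, x_land=81.341, impact vy=-7.589
  bounce: vy ← 0.71·7.589 = 5.388
Arc 5: start y=0.000, vy=5.388 → t=1.100, apex=1.481, x_land=89.874, impact vy=-5.388
  bounce: vy ← 0.71·5.388 = 3.825
Arc 6: start y=0.000, vy=3.825 → t=0.781, apex=0.747, x_land=95.932, impact vy=-3.825
  bounce: vy ← 0.71·3.825 = 2.716
Arc 7: start y=0.000, vy=2.716 → t=0.554, apex=0.376, x_land=100.233, impact vy=-2.716
  bounce: vy ← 0.71·2.716 = 1.928

1 3.680 22.936 28.556
2 3.072 11.562 52.396
3 2.181 5.829 69.323
4 1.549 2.938 81.341
5 1.100 1.481 89.874
6 0.781 0.747 95.932
7 0.554 0.376 100.233
final: 100.233 1.928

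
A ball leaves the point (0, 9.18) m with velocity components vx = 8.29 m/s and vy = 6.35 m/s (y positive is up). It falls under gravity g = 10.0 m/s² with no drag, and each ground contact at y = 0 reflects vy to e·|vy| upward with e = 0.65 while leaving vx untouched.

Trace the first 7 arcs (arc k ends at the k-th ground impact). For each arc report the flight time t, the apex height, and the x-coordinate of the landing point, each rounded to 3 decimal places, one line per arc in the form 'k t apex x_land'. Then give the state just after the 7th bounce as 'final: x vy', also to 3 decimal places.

Arc 1: start y=9.180, vy=6.350 → t=2.131, apex=11.196, x_land=17.669, impact vy=-14.964
  bounce: vy ← 0.65·14.964 = 9.727
Arc 2: start y=0.000, vy=9.727 → t=1.945, apex=4.730, x_land=33.796, impact vy=-9.727
  bounce: vy ← 0.65·9.727 = 6.322
Arc 3: start y=0.000, vy=6.322 → t=1.264, apex=1.999, x_land=44.278, impact vy=-6.322
  bounce: vy ← 0.65·6.322 = 4.109
Arc 4: start y=0.000, vy=4.109 → t=0.822, apex=0.844, x_land=51.092, impact vy=-4.109
  bounce: vy ← 0.65·4.109 = 2.671
Arc 5: start y=0.000, vy=2.671 → t=0.534, apex=0.357, x_land=55.521, impact vy=-2.671
  bounce: vy ← 0.65·2.671 = 1.736
Arc 6: start y=0.000, vy=1.736 → t=0.347, apex=0.151, x_land=58.400, impact vy=-1.736
  bounce: vy ← 0.65·1.736 = 1.129
Arc 7: start y=0.000, vy=1.129 → t=0.226, apex=0.064, x_land=60.271, impact vy=-1.129
  bounce: vy ← 0.65·1.129 = 0.734

1 2.131 11.196 17.669
2 1.945 4.730 33.796
3 1.264 1.999 44.278
4 0.822 0.844 51.092
5 0.534 0.357 55.521
6 0.347 0.151 58.400
7 0.226 0.064 60.271
final: 60.271 0.734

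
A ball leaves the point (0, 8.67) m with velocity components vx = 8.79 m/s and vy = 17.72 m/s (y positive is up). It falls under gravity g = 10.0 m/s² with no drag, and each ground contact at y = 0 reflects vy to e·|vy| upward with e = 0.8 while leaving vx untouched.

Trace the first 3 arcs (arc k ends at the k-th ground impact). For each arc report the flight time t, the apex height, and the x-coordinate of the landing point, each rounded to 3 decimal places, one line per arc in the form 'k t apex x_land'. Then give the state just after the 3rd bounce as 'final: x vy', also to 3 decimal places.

Arc 1: start y=8.670, vy=17.720 → t=3.980, apex=24.370, x_land=34.982, impact vy=-22.077
  bounce: vy ← 0.8·22.077 = 17.662
Arc 2: start y=0.000, vy=17.662 → t=3.532, apex=15.597, x_land=66.031, impact vy=-17.662
  bounce: vy ← 0.8·17.662 = 14.129
Arc 3: start y=0.000, vy=14.129 → t=2.826, apex=9.982, x_land=90.870, impact vy=-14.129
  bounce: vy ← 0.8·14.129 = 11.303

1 3.980 24.370 34.982
2 3.532 15.597 66.031
3 2.826 9.982 90.870
final: 90.870 11.303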